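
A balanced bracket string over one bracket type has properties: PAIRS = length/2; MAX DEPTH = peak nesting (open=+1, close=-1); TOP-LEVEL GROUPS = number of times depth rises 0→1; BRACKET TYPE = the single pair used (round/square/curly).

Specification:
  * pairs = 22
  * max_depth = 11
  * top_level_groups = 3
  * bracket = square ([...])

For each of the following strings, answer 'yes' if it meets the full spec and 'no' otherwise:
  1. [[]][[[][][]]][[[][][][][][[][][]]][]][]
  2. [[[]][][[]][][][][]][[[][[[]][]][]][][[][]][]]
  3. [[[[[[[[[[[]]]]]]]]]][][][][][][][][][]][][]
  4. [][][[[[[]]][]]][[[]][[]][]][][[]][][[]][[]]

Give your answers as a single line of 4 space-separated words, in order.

String 1 '[[]][[[][][]]][[[][][][][][[][][]]][]][]': depth seq [1 2 1 0 1 2 3 2 3 2 3 2 1 0 1 2 3 2 3 2 3 2 3 2 3 2 3 4 3 4 3 4 3 2 1 2 1 0 1 0]
  -> pairs=20 depth=4 groups=4 -> no
String 2 '[[[]][][[]][][][][]][[[][[[]][]][]][][[][]][]]': depth seq [1 2 3 2 1 2 1 2 3 2 1 2 1 2 1 2 1 2 1 0 1 2 3 2 3 4 5 4 3 4 3 2 3 2 1 2 1 2 3 2 3 2 1 2 1 0]
  -> pairs=23 depth=5 groups=2 -> no
String 3 '[[[[[[[[[[[]]]]]]]]]][][][][][][][][][]][][]': depth seq [1 2 3 4 5 6 7 8 9 10 11 10 9 8 7 6 5 4 3 2 1 2 1 2 1 2 1 2 1 2 1 2 1 2 1 2 1 2 1 0 1 0 1 0]
  -> pairs=22 depth=11 groups=3 -> yes
String 4 '[][][[[[[]]][]]][[[]][[]][]][][[]][][[]][[]]': depth seq [1 0 1 0 1 2 3 4 5 4 3 2 3 2 1 0 1 2 3 2 1 2 3 2 1 2 1 0 1 0 1 2 1 0 1 0 1 2 1 0 1 2 1 0]
  -> pairs=22 depth=5 groups=9 -> no

Answer: no no yes no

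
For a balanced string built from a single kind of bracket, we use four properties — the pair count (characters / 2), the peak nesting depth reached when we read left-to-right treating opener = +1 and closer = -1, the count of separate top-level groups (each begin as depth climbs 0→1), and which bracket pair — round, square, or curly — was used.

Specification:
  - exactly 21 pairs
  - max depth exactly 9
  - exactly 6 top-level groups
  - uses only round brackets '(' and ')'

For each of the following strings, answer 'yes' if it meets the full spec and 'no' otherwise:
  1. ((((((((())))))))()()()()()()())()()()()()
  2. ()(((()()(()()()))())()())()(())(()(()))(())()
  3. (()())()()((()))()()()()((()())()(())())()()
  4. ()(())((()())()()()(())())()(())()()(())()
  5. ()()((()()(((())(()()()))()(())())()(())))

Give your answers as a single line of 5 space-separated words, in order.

Answer: yes no no no no

Derivation:
String 1 '((((((((())))))))()()()()()()())()()()()()': depth seq [1 2 3 4 5 6 7 8 9 8 7 6 5 4 3 2 1 2 1 2 1 2 1 2 1 2 1 2 1 2 1 0 1 0 1 0 1 0 1 0 1 0]
  -> pairs=21 depth=9 groups=6 -> yes
String 2 '()(((()()(()()()))())()())()(())(()(()))(())()': depth seq [1 0 1 2 3 4 3 4 3 4 5 4 5 4 5 4 3 2 3 2 1 2 1 2 1 0 1 0 1 2 1 0 1 2 1 2 3 2 1 0 1 2 1 0 1 0]
  -> pairs=23 depth=5 groups=7 -> no
String 3 '(()())()()((()))()()()()((()())()(())())()()': depth seq [1 2 1 2 1 0 1 0 1 0 1 2 3 2 1 0 1 0 1 0 1 0 1 0 1 2 3 2 3 2 1 2 1 2 3 2 1 2 1 0 1 0 1 0]
  -> pairs=22 depth=3 groups=11 -> no
String 4 '()(())((()())()()()(())())()(())()()(())()': depth seq [1 0 1 2 1 0 1 2 3 2 3 2 1 2 1 2 1 2 1 2 3 2 1 2 1 0 1 0 1 2 1 0 1 0 1 0 1 2 1 0 1 0]
  -> pairs=21 depth=3 groups=9 -> no
String 5 '()()((()()(((())(()()()))()(())())()(())))': depth seq [1 0 1 0 1 2 3 2 3 2 3 4 5 6 5 4 5 6 5 6 5 6 5 4 3 4 3 4 5 4 3 4 3 2 3 2 3 4 3 2 1 0]
  -> pairs=21 depth=6 groups=3 -> no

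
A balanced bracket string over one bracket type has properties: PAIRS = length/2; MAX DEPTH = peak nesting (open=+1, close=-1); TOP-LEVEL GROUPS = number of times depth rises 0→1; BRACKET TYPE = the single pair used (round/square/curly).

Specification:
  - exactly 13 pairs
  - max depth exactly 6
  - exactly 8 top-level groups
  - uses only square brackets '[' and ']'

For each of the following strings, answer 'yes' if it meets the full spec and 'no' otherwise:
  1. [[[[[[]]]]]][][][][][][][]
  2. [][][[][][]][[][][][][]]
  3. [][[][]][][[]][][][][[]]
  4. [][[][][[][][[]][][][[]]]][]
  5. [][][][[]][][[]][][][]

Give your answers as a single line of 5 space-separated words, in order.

String 1 '[[[[[[]]]]]][][][][][][][]': depth seq [1 2 3 4 5 6 5 4 3 2 1 0 1 0 1 0 1 0 1 0 1 0 1 0 1 0]
  -> pairs=13 depth=6 groups=8 -> yes
String 2 '[][][[][][]][[][][][][]]': depth seq [1 0 1 0 1 2 1 2 1 2 1 0 1 2 1 2 1 2 1 2 1 2 1 0]
  -> pairs=12 depth=2 groups=4 -> no
String 3 '[][[][]][][[]][][][][[]]': depth seq [1 0 1 2 1 2 1 0 1 0 1 2 1 0 1 0 1 0 1 0 1 2 1 0]
  -> pairs=12 depth=2 groups=8 -> no
String 4 '[][[][][[][][[]][][][[]]]][]': depth seq [1 0 1 2 1 2 1 2 3 2 3 2 3 4 3 2 3 2 3 2 3 4 3 2 1 0 1 0]
  -> pairs=14 depth=4 groups=3 -> no
String 5 '[][][][[]][][[]][][][]': depth seq [1 0 1 0 1 0 1 2 1 0 1 0 1 2 1 0 1 0 1 0 1 0]
  -> pairs=11 depth=2 groups=9 -> no

Answer: yes no no no no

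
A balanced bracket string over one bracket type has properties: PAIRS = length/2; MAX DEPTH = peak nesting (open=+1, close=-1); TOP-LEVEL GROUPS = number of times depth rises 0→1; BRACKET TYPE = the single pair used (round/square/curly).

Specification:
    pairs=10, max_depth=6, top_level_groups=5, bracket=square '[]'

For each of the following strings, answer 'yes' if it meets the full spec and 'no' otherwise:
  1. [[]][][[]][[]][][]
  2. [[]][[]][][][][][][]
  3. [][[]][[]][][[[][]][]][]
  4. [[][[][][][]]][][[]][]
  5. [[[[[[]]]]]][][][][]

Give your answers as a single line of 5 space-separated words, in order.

Answer: no no no no yes

Derivation:
String 1 '[[]][][[]][[]][][]': depth seq [1 2 1 0 1 0 1 2 1 0 1 2 1 0 1 0 1 0]
  -> pairs=9 depth=2 groups=6 -> no
String 2 '[[]][[]][][][][][][]': depth seq [1 2 1 0 1 2 1 0 1 0 1 0 1 0 1 0 1 0 1 0]
  -> pairs=10 depth=2 groups=8 -> no
String 3 '[][[]][[]][][[[][]][]][]': depth seq [1 0 1 2 1 0 1 2 1 0 1 0 1 2 3 2 3 2 1 2 1 0 1 0]
  -> pairs=12 depth=3 groups=6 -> no
String 4 '[[][[][][][]]][][[]][]': depth seq [1 2 1 2 3 2 3 2 3 2 3 2 1 0 1 0 1 2 1 0 1 0]
  -> pairs=11 depth=3 groups=4 -> no
String 5 '[[[[[[]]]]]][][][][]': depth seq [1 2 3 4 5 6 5 4 3 2 1 0 1 0 1 0 1 0 1 0]
  -> pairs=10 depth=6 groups=5 -> yes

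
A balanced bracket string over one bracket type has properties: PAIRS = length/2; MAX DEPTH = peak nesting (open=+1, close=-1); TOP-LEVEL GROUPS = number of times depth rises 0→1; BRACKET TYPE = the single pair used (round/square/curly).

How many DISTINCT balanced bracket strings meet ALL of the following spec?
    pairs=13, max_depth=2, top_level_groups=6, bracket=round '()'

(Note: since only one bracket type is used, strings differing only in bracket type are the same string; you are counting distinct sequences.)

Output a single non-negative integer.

Answer: 792

Derivation:
Spec: pairs=13 depth=2 groups=6
Count(depth <= 2) = 792
Count(depth <= 1) = 0
Count(depth == 2) = 792 - 0 = 792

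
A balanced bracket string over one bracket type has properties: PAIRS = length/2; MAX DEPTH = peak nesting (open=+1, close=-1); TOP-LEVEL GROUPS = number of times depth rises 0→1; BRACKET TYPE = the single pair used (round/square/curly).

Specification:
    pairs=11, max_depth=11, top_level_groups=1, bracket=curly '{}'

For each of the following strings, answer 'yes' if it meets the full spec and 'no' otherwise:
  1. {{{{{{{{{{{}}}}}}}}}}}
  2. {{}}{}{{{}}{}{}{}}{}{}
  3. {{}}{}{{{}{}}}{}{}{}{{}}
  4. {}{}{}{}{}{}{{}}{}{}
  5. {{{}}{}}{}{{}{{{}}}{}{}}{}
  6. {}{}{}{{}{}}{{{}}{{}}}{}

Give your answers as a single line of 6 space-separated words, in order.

Answer: yes no no no no no

Derivation:
String 1 '{{{{{{{{{{{}}}}}}}}}}}': depth seq [1 2 3 4 5 6 7 8 9 10 11 10 9 8 7 6 5 4 3 2 1 0]
  -> pairs=11 depth=11 groups=1 -> yes
String 2 '{{}}{}{{{}}{}{}{}}{}{}': depth seq [1 2 1 0 1 0 1 2 3 2 1 2 1 2 1 2 1 0 1 0 1 0]
  -> pairs=11 depth=3 groups=5 -> no
String 3 '{{}}{}{{{}{}}}{}{}{}{{}}': depth seq [1 2 1 0 1 0 1 2 3 2 3 2 1 0 1 0 1 0 1 0 1 2 1 0]
  -> pairs=12 depth=3 groups=7 -> no
String 4 '{}{}{}{}{}{}{{}}{}{}': depth seq [1 0 1 0 1 0 1 0 1 0 1 0 1 2 1 0 1 0 1 0]
  -> pairs=10 depth=2 groups=9 -> no
String 5 '{{{}}{}}{}{{}{{{}}}{}{}}{}': depth seq [1 2 3 2 1 2 1 0 1 0 1 2 1 2 3 4 3 2 1 2 1 2 1 0 1 0]
  -> pairs=13 depth=4 groups=4 -> no
String 6 '{}{}{}{{}{}}{{{}}{{}}}{}': depth seq [1 0 1 0 1 0 1 2 1 2 1 0 1 2 3 2 1 2 3 2 1 0 1 0]
  -> pairs=12 depth=3 groups=6 -> no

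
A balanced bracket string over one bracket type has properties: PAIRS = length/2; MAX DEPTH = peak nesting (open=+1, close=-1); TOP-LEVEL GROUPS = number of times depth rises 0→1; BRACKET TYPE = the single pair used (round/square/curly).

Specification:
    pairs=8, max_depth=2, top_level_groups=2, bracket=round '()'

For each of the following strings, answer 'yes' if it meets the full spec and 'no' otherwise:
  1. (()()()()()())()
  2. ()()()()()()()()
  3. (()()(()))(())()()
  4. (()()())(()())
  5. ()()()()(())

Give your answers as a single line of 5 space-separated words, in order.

Answer: yes no no no no

Derivation:
String 1 '(()()()()()())()': depth seq [1 2 1 2 1 2 1 2 1 2 1 2 1 0 1 0]
  -> pairs=8 depth=2 groups=2 -> yes
String 2 '()()()()()()()()': depth seq [1 0 1 0 1 0 1 0 1 0 1 0 1 0 1 0]
  -> pairs=8 depth=1 groups=8 -> no
String 3 '(()()(()))(())()()': depth seq [1 2 1 2 1 2 3 2 1 0 1 2 1 0 1 0 1 0]
  -> pairs=9 depth=3 groups=4 -> no
String 4 '(()()())(()())': depth seq [1 2 1 2 1 2 1 0 1 2 1 2 1 0]
  -> pairs=7 depth=2 groups=2 -> no
String 5 '()()()()(())': depth seq [1 0 1 0 1 0 1 0 1 2 1 0]
  -> pairs=6 depth=2 groups=5 -> no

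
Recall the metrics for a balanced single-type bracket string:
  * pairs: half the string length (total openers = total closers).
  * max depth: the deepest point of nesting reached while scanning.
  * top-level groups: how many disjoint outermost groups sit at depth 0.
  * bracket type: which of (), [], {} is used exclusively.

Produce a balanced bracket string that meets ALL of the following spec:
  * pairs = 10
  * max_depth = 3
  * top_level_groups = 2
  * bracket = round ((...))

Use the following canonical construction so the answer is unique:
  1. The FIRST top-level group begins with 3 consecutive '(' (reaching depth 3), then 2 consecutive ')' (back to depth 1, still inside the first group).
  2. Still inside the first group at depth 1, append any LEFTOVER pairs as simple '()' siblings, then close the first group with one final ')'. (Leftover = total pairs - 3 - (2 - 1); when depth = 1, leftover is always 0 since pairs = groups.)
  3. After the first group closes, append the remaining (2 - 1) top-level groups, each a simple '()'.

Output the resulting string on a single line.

Answer: ((())()()()()()())()

Derivation:
Spec: pairs=10 depth=3 groups=2
Leftover pairs = 10 - 3 - (2-1) = 6
First group: deep chain of depth 3 + 6 sibling pairs
Remaining 1 groups: simple '()' each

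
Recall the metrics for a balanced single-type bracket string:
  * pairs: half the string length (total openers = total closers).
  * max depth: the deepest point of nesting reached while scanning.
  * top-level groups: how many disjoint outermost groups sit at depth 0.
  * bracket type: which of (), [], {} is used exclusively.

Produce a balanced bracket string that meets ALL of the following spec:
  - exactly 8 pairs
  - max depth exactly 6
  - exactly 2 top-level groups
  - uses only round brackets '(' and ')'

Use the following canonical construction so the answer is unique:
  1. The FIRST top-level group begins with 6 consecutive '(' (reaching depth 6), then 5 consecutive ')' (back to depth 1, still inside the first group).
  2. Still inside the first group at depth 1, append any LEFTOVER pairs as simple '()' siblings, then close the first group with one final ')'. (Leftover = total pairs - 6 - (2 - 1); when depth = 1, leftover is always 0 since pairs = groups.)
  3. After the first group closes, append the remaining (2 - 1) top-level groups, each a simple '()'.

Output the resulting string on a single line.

Answer: (((((()))))())()

Derivation:
Spec: pairs=8 depth=6 groups=2
Leftover pairs = 8 - 6 - (2-1) = 1
First group: deep chain of depth 6 + 1 sibling pairs
Remaining 1 groups: simple '()' each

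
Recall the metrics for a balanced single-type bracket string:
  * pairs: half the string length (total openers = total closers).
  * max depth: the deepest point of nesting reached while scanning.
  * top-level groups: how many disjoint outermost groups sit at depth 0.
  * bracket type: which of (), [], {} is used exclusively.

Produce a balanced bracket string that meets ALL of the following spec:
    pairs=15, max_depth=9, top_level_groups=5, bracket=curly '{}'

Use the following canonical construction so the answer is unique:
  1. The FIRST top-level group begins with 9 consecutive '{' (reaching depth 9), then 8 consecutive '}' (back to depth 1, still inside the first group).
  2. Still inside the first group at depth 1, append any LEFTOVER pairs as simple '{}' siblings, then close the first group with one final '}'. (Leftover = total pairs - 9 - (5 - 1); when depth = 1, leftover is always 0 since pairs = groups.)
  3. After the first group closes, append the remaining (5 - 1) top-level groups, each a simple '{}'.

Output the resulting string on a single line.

Answer: {{{{{{{{{}}}}}}}}{}{}}{}{}{}{}

Derivation:
Spec: pairs=15 depth=9 groups=5
Leftover pairs = 15 - 9 - (5-1) = 2
First group: deep chain of depth 9 + 2 sibling pairs
Remaining 4 groups: simple '{}' each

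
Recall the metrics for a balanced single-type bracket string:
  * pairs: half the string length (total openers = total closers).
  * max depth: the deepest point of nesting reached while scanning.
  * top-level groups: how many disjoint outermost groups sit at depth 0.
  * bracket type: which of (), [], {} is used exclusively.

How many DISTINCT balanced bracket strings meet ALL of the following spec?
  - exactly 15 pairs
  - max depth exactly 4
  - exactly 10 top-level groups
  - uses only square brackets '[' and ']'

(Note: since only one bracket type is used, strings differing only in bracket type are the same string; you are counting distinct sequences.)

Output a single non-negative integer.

Answer: 1170

Derivation:
Spec: pairs=15 depth=4 groups=10
Count(depth <= 4) = 7582
Count(depth <= 3) = 6412
Count(depth == 4) = 7582 - 6412 = 1170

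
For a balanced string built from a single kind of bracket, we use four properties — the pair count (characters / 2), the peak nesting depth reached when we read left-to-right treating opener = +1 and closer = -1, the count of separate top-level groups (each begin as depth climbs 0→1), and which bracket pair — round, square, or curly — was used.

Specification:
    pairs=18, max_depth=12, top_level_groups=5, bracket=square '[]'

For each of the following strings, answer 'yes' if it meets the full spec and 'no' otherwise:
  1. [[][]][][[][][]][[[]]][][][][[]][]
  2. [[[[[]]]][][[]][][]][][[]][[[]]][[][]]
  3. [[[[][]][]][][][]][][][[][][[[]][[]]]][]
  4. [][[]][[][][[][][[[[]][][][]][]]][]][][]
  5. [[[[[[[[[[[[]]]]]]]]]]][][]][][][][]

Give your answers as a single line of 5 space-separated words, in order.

Answer: no no no no yes

Derivation:
String 1 '[[][]][][[][][]][[[]]][][][][[]][]': depth seq [1 2 1 2 1 0 1 0 1 2 1 2 1 2 1 0 1 2 3 2 1 0 1 0 1 0 1 0 1 2 1 0 1 0]
  -> pairs=17 depth=3 groups=9 -> no
String 2 '[[[[[]]]][][[]][][]][][[]][[[]]][[][]]': depth seq [1 2 3 4 5 4 3 2 1 2 1 2 3 2 1 2 1 2 1 0 1 0 1 2 1 0 1 2 3 2 1 0 1 2 1 2 1 0]
  -> pairs=19 depth=5 groups=5 -> no
String 3 '[[[[][]][]][][][]][][][[][][[[]][[]]]][]': depth seq [1 2 3 4 3 4 3 2 3 2 1 2 1 2 1 2 1 0 1 0 1 0 1 2 1 2 1 2 3 4 3 2 3 4 3 2 1 0 1 0]
  -> pairs=20 depth=4 groups=5 -> no
String 4 '[][[]][[][][[][][[[[]][][][]][]]][]][][]': depth seq [1 0 1 2 1 0 1 2 1 2 1 2 3 2 3 2 3 4 5 6 5 4 5 4 5 4 5 4 3 4 3 2 1 2 1 0 1 0 1 0]
  -> pairs=20 depth=6 groups=5 -> no
String 5 '[[[[[[[[[[[[]]]]]]]]]]][][]][][][][]': depth seq [1 2 3 4 5 6 7 8 9 10 11 12 11 10 9 8 7 6 5 4 3 2 1 2 1 2 1 0 1 0 1 0 1 0 1 0]
  -> pairs=18 depth=12 groups=5 -> yes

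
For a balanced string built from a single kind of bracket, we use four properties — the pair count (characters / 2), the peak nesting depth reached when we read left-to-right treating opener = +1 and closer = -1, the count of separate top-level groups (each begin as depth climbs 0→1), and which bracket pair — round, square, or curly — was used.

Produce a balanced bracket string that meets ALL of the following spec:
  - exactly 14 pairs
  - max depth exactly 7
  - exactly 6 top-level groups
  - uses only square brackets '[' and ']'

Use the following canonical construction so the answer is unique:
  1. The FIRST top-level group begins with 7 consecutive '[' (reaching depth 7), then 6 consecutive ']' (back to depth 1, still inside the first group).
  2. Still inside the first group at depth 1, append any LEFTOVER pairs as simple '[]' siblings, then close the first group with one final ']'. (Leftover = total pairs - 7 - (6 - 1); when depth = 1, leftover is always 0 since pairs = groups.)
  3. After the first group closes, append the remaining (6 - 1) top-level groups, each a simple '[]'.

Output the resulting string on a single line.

Answer: [[[[[[[]]]]]][][]][][][][][]

Derivation:
Spec: pairs=14 depth=7 groups=6
Leftover pairs = 14 - 7 - (6-1) = 2
First group: deep chain of depth 7 + 2 sibling pairs
Remaining 5 groups: simple '[]' each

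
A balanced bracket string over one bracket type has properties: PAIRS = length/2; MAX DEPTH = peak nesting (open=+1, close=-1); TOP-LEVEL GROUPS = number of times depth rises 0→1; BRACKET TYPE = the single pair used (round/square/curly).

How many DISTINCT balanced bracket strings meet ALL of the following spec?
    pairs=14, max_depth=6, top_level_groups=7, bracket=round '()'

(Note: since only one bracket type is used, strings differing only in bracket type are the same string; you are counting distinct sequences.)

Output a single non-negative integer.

Answer: 931

Derivation:
Spec: pairs=14 depth=6 groups=7
Count(depth <= 6) = 38634
Count(depth <= 5) = 37703
Count(depth == 6) = 38634 - 37703 = 931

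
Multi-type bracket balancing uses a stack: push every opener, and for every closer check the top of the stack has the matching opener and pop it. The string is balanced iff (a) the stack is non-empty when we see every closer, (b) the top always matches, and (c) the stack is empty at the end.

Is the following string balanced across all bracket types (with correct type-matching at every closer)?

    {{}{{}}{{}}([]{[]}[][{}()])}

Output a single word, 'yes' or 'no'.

pos 0: push '{'; stack = {
pos 1: push '{'; stack = {{
pos 2: '}' matches '{'; pop; stack = {
pos 3: push '{'; stack = {{
pos 4: push '{'; stack = {{{
pos 5: '}' matches '{'; pop; stack = {{
pos 6: '}' matches '{'; pop; stack = {
pos 7: push '{'; stack = {{
pos 8: push '{'; stack = {{{
pos 9: '}' matches '{'; pop; stack = {{
pos 10: '}' matches '{'; pop; stack = {
pos 11: push '('; stack = {(
pos 12: push '['; stack = {([
pos 13: ']' matches '['; pop; stack = {(
pos 14: push '{'; stack = {({
pos 15: push '['; stack = {({[
pos 16: ']' matches '['; pop; stack = {({
pos 17: '}' matches '{'; pop; stack = {(
pos 18: push '['; stack = {([
pos 19: ']' matches '['; pop; stack = {(
pos 20: push '['; stack = {([
pos 21: push '{'; stack = {([{
pos 22: '}' matches '{'; pop; stack = {([
pos 23: push '('; stack = {([(
pos 24: ')' matches '('; pop; stack = {([
pos 25: ']' matches '['; pop; stack = {(
pos 26: ')' matches '('; pop; stack = {
pos 27: '}' matches '{'; pop; stack = (empty)
end: stack empty → VALID
Verdict: properly nested → yes

Answer: yes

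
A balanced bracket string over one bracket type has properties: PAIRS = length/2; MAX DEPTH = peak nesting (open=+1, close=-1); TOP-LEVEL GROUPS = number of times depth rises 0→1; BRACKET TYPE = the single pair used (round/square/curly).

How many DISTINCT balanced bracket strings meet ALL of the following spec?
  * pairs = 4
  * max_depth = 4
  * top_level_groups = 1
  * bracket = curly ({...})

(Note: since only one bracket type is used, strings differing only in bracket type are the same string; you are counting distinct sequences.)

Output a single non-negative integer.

Spec: pairs=4 depth=4 groups=1
Count(depth <= 4) = 5
Count(depth <= 3) = 4
Count(depth == 4) = 5 - 4 = 1

Answer: 1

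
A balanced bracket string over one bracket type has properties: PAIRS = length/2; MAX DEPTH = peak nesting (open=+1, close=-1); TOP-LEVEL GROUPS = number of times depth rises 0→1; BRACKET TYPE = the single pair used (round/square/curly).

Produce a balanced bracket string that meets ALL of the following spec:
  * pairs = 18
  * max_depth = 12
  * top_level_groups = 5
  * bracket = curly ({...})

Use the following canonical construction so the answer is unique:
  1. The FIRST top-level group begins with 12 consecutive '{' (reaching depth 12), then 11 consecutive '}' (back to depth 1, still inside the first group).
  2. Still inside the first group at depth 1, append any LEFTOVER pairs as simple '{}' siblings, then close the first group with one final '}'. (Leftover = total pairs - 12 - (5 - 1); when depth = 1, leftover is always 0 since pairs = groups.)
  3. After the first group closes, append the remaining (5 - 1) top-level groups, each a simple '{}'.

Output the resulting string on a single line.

Answer: {{{{{{{{{{{{}}}}}}}}}}}{}{}}{}{}{}{}

Derivation:
Spec: pairs=18 depth=12 groups=5
Leftover pairs = 18 - 12 - (5-1) = 2
First group: deep chain of depth 12 + 2 sibling pairs
Remaining 4 groups: simple '{}' each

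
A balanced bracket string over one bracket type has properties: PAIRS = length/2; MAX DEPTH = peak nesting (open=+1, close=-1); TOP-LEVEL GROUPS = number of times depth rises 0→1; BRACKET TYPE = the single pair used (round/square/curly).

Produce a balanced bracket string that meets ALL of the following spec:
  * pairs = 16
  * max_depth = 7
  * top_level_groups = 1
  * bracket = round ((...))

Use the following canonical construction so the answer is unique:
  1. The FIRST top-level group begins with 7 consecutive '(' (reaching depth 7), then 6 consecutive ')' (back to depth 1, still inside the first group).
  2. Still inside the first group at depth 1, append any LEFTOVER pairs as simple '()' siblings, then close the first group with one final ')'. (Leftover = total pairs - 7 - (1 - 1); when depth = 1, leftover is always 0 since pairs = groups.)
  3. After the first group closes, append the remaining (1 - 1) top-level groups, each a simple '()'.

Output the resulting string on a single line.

Spec: pairs=16 depth=7 groups=1
Leftover pairs = 16 - 7 - (1-1) = 9
First group: deep chain of depth 7 + 9 sibling pairs
Remaining 0 groups: simple '()' each

Answer: ((((((())))))()()()()()()()()())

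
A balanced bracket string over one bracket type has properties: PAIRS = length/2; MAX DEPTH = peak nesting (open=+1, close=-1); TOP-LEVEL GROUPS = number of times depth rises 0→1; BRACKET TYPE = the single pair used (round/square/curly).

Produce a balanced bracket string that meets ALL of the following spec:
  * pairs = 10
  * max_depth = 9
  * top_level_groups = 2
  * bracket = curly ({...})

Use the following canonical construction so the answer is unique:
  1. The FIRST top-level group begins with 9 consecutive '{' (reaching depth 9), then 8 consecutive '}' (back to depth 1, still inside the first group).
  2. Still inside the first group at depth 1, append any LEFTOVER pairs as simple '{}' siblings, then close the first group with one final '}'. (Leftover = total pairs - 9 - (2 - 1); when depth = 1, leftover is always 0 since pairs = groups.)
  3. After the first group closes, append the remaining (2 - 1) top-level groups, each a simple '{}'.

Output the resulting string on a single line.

Answer: {{{{{{{{{}}}}}}}}}{}

Derivation:
Spec: pairs=10 depth=9 groups=2
Leftover pairs = 10 - 9 - (2-1) = 0
First group: deep chain of depth 9 + 0 sibling pairs
Remaining 1 groups: simple '{}' each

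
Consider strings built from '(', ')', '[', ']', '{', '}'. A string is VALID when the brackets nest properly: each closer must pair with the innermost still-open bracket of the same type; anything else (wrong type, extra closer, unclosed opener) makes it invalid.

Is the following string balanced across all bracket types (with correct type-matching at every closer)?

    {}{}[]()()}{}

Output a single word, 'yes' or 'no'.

pos 0: push '{'; stack = {
pos 1: '}' matches '{'; pop; stack = (empty)
pos 2: push '{'; stack = {
pos 3: '}' matches '{'; pop; stack = (empty)
pos 4: push '['; stack = [
pos 5: ']' matches '['; pop; stack = (empty)
pos 6: push '('; stack = (
pos 7: ')' matches '('; pop; stack = (empty)
pos 8: push '('; stack = (
pos 9: ')' matches '('; pop; stack = (empty)
pos 10: saw closer '}' but stack is empty → INVALID
Verdict: unmatched closer '}' at position 10 → no

Answer: no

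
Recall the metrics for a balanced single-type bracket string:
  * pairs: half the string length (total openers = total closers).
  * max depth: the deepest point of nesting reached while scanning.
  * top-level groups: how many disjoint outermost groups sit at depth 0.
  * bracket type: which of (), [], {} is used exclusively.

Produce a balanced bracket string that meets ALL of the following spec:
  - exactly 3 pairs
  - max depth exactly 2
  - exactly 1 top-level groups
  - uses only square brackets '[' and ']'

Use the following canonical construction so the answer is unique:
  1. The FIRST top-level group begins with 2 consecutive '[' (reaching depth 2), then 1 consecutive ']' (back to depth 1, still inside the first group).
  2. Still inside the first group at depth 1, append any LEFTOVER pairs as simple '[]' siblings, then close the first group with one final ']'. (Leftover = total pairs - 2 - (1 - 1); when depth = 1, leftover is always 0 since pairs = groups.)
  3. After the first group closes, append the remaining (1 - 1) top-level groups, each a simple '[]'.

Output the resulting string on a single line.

Answer: [[][]]

Derivation:
Spec: pairs=3 depth=2 groups=1
Leftover pairs = 3 - 2 - (1-1) = 1
First group: deep chain of depth 2 + 1 sibling pairs
Remaining 0 groups: simple '[]' each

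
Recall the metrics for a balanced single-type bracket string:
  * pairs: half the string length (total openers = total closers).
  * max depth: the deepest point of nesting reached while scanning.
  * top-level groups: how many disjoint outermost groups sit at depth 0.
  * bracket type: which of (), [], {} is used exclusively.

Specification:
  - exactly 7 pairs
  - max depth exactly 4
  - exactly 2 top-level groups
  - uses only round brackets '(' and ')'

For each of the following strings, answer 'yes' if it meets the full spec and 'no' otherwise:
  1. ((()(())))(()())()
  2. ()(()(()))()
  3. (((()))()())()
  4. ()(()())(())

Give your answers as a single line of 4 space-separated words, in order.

String 1 '((()(())))(()())()': depth seq [1 2 3 2 3 4 3 2 1 0 1 2 1 2 1 0 1 0]
  -> pairs=9 depth=4 groups=3 -> no
String 2 '()(()(()))()': depth seq [1 0 1 2 1 2 3 2 1 0 1 0]
  -> pairs=6 depth=3 groups=3 -> no
String 3 '(((()))()())()': depth seq [1 2 3 4 3 2 1 2 1 2 1 0 1 0]
  -> pairs=7 depth=4 groups=2 -> yes
String 4 '()(()())(())': depth seq [1 0 1 2 1 2 1 0 1 2 1 0]
  -> pairs=6 depth=2 groups=3 -> no

Answer: no no yes no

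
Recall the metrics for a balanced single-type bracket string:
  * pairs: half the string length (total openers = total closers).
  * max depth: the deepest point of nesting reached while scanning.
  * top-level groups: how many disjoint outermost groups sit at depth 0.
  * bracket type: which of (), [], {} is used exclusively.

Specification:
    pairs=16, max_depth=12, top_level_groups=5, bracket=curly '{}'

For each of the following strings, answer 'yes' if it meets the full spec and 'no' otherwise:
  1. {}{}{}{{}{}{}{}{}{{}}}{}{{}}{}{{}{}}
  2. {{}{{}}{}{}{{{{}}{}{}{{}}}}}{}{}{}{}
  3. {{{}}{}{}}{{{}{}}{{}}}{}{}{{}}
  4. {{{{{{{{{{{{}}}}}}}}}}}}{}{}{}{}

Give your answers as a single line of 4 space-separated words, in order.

String 1 '{}{}{}{{}{}{}{}{}{{}}}{}{{}}{}{{}{}}': depth seq [1 0 1 0 1 0 1 2 1 2 1 2 1 2 1 2 1 2 3 2 1 0 1 0 1 2 1 0 1 0 1 2 1 2 1 0]
  -> pairs=18 depth=3 groups=8 -> no
String 2 '{{}{{}}{}{}{{{{}}{}{}{{}}}}}{}{}{}{}': depth seq [1 2 1 2 3 2 1 2 1 2 1 2 3 4 5 4 3 4 3 4 3 4 5 4 3 2 1 0 1 0 1 0 1 0 1 0]
  -> pairs=18 depth=5 groups=5 -> no
String 3 '{{{}}{}{}}{{{}{}}{{}}}{}{}{{}}': depth seq [1 2 3 2 1 2 1 2 1 0 1 2 3 2 3 2 1 2 3 2 1 0 1 0 1 0 1 2 1 0]
  -> pairs=15 depth=3 groups=5 -> no
String 4 '{{{{{{{{{{{{}}}}}}}}}}}}{}{}{}{}': depth seq [1 2 3 4 5 6 7 8 9 10 11 12 11 10 9 8 7 6 5 4 3 2 1 0 1 0 1 0 1 0 1 0]
  -> pairs=16 depth=12 groups=5 -> yes

Answer: no no no yes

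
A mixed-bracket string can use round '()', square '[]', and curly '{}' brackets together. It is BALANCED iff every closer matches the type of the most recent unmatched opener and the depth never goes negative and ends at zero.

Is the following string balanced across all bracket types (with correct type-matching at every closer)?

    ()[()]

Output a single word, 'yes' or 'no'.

pos 0: push '('; stack = (
pos 1: ')' matches '('; pop; stack = (empty)
pos 2: push '['; stack = [
pos 3: push '('; stack = [(
pos 4: ')' matches '('; pop; stack = [
pos 5: ']' matches '['; pop; stack = (empty)
end: stack empty → VALID
Verdict: properly nested → yes

Answer: yes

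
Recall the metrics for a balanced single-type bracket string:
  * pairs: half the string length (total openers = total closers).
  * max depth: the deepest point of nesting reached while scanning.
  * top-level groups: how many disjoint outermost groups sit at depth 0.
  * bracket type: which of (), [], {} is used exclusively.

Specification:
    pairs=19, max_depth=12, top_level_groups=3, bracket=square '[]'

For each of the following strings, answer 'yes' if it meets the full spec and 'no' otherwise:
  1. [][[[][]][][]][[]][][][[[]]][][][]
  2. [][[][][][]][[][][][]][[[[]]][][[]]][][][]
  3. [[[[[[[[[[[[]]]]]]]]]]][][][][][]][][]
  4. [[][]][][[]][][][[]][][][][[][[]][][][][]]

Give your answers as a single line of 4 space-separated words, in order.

String 1 '[][[[][]][][]][[]][][][[[]]][][][]': depth seq [1 0 1 2 3 2 3 2 1 2 1 2 1 0 1 2 1 0 1 0 1 0 1 2 3 2 1 0 1 0 1 0 1 0]
  -> pairs=17 depth=3 groups=9 -> no
String 2 '[][[][][][]][[][][][]][[[[]]][][[]]][][][]': depth seq [1 0 1 2 1 2 1 2 1 2 1 0 1 2 1 2 1 2 1 2 1 0 1 2 3 4 3 2 1 2 1 2 3 2 1 0 1 0 1 0 1 0]
  -> pairs=21 depth=4 groups=7 -> no
String 3 '[[[[[[[[[[[[]]]]]]]]]]][][][][][]][][]': depth seq [1 2 3 4 5 6 7 8 9 10 11 12 11 10 9 8 7 6 5 4 3 2 1 2 1 2 1 2 1 2 1 2 1 0 1 0 1 0]
  -> pairs=19 depth=12 groups=3 -> yes
String 4 '[[][]][][[]][][][[]][][][][[][[]][][][][]]': depth seq [1 2 1 2 1 0 1 0 1 2 1 0 1 0 1 0 1 2 1 0 1 0 1 0 1 0 1 2 1 2 3 2 1 2 1 2 1 2 1 2 1 0]
  -> pairs=21 depth=3 groups=10 -> no

Answer: no no yes no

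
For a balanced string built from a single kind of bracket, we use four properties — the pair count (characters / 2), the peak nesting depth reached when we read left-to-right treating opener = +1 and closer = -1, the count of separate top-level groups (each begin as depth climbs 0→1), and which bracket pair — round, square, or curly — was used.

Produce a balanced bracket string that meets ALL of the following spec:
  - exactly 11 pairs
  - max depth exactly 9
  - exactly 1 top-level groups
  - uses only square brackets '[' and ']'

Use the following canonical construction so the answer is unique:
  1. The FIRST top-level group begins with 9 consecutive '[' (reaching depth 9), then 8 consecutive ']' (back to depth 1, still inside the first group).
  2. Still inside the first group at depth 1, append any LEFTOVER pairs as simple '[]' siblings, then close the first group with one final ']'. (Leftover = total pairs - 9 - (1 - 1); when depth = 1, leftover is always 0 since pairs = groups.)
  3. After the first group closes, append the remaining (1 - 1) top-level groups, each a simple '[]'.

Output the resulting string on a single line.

Spec: pairs=11 depth=9 groups=1
Leftover pairs = 11 - 9 - (1-1) = 2
First group: deep chain of depth 9 + 2 sibling pairs
Remaining 0 groups: simple '[]' each

Answer: [[[[[[[[[]]]]]]]][][]]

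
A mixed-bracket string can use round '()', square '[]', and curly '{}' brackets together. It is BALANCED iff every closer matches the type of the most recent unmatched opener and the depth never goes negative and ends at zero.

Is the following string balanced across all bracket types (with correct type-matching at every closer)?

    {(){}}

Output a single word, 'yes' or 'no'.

Answer: yes

Derivation:
pos 0: push '{'; stack = {
pos 1: push '('; stack = {(
pos 2: ')' matches '('; pop; stack = {
pos 3: push '{'; stack = {{
pos 4: '}' matches '{'; pop; stack = {
pos 5: '}' matches '{'; pop; stack = (empty)
end: stack empty → VALID
Verdict: properly nested → yes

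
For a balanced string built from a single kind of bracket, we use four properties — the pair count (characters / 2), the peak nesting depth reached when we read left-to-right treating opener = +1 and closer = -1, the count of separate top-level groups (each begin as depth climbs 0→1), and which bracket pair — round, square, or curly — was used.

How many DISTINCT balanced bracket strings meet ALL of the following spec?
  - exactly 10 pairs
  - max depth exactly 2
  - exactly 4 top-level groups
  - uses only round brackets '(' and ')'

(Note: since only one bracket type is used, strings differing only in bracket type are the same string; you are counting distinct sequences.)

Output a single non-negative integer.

Answer: 84

Derivation:
Spec: pairs=10 depth=2 groups=4
Count(depth <= 2) = 84
Count(depth <= 1) = 0
Count(depth == 2) = 84 - 0 = 84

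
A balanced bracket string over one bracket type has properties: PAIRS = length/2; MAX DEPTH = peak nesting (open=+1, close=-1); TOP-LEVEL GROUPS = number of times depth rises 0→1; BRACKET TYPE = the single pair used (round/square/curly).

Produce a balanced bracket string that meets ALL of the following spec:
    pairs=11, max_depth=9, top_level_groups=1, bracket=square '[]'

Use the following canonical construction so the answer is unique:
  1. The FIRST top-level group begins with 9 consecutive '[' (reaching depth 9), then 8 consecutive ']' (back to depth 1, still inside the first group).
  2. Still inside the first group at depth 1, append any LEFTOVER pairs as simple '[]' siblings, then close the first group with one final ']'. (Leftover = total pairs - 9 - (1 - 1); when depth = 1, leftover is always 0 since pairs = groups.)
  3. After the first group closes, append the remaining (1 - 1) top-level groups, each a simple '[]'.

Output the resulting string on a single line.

Answer: [[[[[[[[[]]]]]]]][][]]

Derivation:
Spec: pairs=11 depth=9 groups=1
Leftover pairs = 11 - 9 - (1-1) = 2
First group: deep chain of depth 9 + 2 sibling pairs
Remaining 0 groups: simple '[]' each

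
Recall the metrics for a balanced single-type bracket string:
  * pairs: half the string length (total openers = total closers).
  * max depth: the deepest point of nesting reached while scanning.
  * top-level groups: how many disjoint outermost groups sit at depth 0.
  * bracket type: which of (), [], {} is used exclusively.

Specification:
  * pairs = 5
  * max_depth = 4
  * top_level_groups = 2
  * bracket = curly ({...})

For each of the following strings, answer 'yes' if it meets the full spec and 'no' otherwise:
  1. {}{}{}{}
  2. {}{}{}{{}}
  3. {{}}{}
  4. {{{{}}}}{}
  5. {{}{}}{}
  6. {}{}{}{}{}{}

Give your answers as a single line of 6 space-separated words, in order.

Answer: no no no yes no no

Derivation:
String 1 '{}{}{}{}': depth seq [1 0 1 0 1 0 1 0]
  -> pairs=4 depth=1 groups=4 -> no
String 2 '{}{}{}{{}}': depth seq [1 0 1 0 1 0 1 2 1 0]
  -> pairs=5 depth=2 groups=4 -> no
String 3 '{{}}{}': depth seq [1 2 1 0 1 0]
  -> pairs=3 depth=2 groups=2 -> no
String 4 '{{{{}}}}{}': depth seq [1 2 3 4 3 2 1 0 1 0]
  -> pairs=5 depth=4 groups=2 -> yes
String 5 '{{}{}}{}': depth seq [1 2 1 2 1 0 1 0]
  -> pairs=4 depth=2 groups=2 -> no
String 6 '{}{}{}{}{}{}': depth seq [1 0 1 0 1 0 1 0 1 0 1 0]
  -> pairs=6 depth=1 groups=6 -> no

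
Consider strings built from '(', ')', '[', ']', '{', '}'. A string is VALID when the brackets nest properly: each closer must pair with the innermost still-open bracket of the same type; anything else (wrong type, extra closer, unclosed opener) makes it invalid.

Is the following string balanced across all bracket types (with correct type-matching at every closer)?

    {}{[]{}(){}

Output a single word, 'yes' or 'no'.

Answer: no

Derivation:
pos 0: push '{'; stack = {
pos 1: '}' matches '{'; pop; stack = (empty)
pos 2: push '{'; stack = {
pos 3: push '['; stack = {[
pos 4: ']' matches '['; pop; stack = {
pos 5: push '{'; stack = {{
pos 6: '}' matches '{'; pop; stack = {
pos 7: push '('; stack = {(
pos 8: ')' matches '('; pop; stack = {
pos 9: push '{'; stack = {{
pos 10: '}' matches '{'; pop; stack = {
end: stack still non-empty ({) → INVALID
Verdict: unclosed openers at end: { → no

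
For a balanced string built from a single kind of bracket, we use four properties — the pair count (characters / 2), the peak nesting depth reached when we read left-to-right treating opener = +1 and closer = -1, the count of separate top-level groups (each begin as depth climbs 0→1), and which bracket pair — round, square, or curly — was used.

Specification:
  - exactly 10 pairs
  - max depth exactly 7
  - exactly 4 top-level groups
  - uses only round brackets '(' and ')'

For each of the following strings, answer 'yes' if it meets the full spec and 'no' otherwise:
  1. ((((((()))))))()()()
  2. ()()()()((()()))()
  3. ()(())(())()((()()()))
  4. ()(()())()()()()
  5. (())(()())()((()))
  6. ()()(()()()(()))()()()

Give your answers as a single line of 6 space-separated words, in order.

Answer: yes no no no no no

Derivation:
String 1 '((((((()))))))()()()': depth seq [1 2 3 4 5 6 7 6 5 4 3 2 1 0 1 0 1 0 1 0]
  -> pairs=10 depth=7 groups=4 -> yes
String 2 '()()()()((()()))()': depth seq [1 0 1 0 1 0 1 0 1 2 3 2 3 2 1 0 1 0]
  -> pairs=9 depth=3 groups=6 -> no
String 3 '()(())(())()((()()()))': depth seq [1 0 1 2 1 0 1 2 1 0 1 0 1 2 3 2 3 2 3 2 1 0]
  -> pairs=11 depth=3 groups=5 -> no
String 4 '()(()())()()()()': depth seq [1 0 1 2 1 2 1 0 1 0 1 0 1 0 1 0]
  -> pairs=8 depth=2 groups=6 -> no
String 5 '(())(()())()((()))': depth seq [1 2 1 0 1 2 1 2 1 0 1 0 1 2 3 2 1 0]
  -> pairs=9 depth=3 groups=4 -> no
String 6 '()()(()()()(()))()()()': depth seq [1 0 1 0 1 2 1 2 1 2 1 2 3 2 1 0 1 0 1 0 1 0]
  -> pairs=11 depth=3 groups=6 -> no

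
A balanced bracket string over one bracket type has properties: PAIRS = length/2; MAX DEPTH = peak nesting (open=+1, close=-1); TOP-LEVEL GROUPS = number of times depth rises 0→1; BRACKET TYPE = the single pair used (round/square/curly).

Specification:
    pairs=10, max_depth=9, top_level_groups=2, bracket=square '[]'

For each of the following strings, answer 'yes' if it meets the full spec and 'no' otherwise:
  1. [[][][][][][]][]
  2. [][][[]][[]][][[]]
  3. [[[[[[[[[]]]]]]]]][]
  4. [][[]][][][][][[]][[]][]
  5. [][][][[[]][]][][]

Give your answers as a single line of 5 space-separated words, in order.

String 1 '[[][][][][][]][]': depth seq [1 2 1 2 1 2 1 2 1 2 1 2 1 0 1 0]
  -> pairs=8 depth=2 groups=2 -> no
String 2 '[][][[]][[]][][[]]': depth seq [1 0 1 0 1 2 1 0 1 2 1 0 1 0 1 2 1 0]
  -> pairs=9 depth=2 groups=6 -> no
String 3 '[[[[[[[[[]]]]]]]]][]': depth seq [1 2 3 4 5 6 7 8 9 8 7 6 5 4 3 2 1 0 1 0]
  -> pairs=10 depth=9 groups=2 -> yes
String 4 '[][[]][][][][][[]][[]][]': depth seq [1 0 1 2 1 0 1 0 1 0 1 0 1 0 1 2 1 0 1 2 1 0 1 0]
  -> pairs=12 depth=2 groups=9 -> no
String 5 '[][][][[[]][]][][]': depth seq [1 0 1 0 1 0 1 2 3 2 1 2 1 0 1 0 1 0]
  -> pairs=9 depth=3 groups=6 -> no

Answer: no no yes no no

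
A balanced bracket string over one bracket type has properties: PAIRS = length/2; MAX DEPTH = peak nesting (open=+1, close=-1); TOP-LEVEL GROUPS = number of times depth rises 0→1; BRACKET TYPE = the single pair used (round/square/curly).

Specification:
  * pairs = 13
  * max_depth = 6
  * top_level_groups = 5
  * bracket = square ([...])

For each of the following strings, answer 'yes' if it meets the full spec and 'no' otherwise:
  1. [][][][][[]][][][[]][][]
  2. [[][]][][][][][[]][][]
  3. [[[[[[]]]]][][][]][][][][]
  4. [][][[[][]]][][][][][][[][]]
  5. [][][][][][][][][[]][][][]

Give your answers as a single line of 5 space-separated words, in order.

String 1 '[][][][][[]][][][[]][][]': depth seq [1 0 1 0 1 0 1 0 1 2 1 0 1 0 1 0 1 2 1 0 1 0 1 0]
  -> pairs=12 depth=2 groups=10 -> no
String 2 '[[][]][][][][][[]][][]': depth seq [1 2 1 2 1 0 1 0 1 0 1 0 1 0 1 2 1 0 1 0 1 0]
  -> pairs=11 depth=2 groups=8 -> no
String 3 '[[[[[[]]]]][][][]][][][][]': depth seq [1 2 3 4 5 6 5 4 3 2 1 2 1 2 1 2 1 0 1 0 1 0 1 0 1 0]
  -> pairs=13 depth=6 groups=5 -> yes
String 4 '[][][[[][]]][][][][][][[][]]': depth seq [1 0 1 0 1 2 3 2 3 2 1 0 1 0 1 0 1 0 1 0 1 0 1 2 1 2 1 0]
  -> pairs=14 depth=3 groups=9 -> no
String 5 '[][][][][][][][][[]][][][]': depth seq [1 0 1 0 1 0 1 0 1 0 1 0 1 0 1 0 1 2 1 0 1 0 1 0 1 0]
  -> pairs=13 depth=2 groups=12 -> no

Answer: no no yes no no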